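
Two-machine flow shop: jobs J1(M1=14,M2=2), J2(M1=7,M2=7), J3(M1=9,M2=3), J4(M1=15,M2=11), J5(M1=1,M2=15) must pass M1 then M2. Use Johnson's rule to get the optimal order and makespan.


Johnson's rule:
Group 1 (M1≤M2, sort by M1): ['J5', 'J2']
Group 2 (M1>M2, sort desc M2): ['J4', 'J3', 'J1']
Sequence: J5 → J2 → J4 → J3 → J1
Makespan calculation:
  J5: M1 done=1, M2 done=16
  J2: M1 done=8, M2 done=23
  J4: M1 done=23, M2 done=34
  J3: M1 done=32, M2 done=37
  J1: M1 done=46, M2 done=48
= Sequence: J5 → J2 → J4 → J3 → J1, Makespan: 48


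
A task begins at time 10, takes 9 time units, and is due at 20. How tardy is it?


Completion = start + processing = 10 + 9 = 19
Tardiness = max(0, C - d) = max(0, 19 - 20)
= max(0, -1)
= 0


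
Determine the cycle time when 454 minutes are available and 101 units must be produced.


Cycle time = available time / demand
= 454 / 101
= 4.50 min/unit


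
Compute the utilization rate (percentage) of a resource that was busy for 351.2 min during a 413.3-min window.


Utilization = busy / total × 100
= 351.2 / 413.3 × 100
= 85.0%


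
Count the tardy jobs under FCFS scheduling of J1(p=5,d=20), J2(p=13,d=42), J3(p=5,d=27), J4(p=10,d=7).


Completion vs due date:
  J1: C=5, d=20 → on time
  J2: C=18, d=42 → on time
  J3: C=23, d=27 → on time
  J4: C=33, d=7 → TARDY
Tardy jobs: J4
Count = 1


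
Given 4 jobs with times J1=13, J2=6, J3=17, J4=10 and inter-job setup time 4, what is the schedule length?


Makespan = Σ processing + (n-1) × setup
= (13 + 6 + 17 + 10) + (4-1)×4
= 46 + 12
= 58 time units


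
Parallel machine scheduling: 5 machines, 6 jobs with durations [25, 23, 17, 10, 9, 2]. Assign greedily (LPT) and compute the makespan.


Jobs (LPT sorted): [25, 23, 17, 10, 9, 2]
Machines: 5
  J=25 → Machine 1 (load: 0+25=25)
  J=23 → Machine 2 (load: 0+23=23)
  J=17 → Machine 3 (load: 0+17=17)
  J=10 → Machine 4 (load: 0+10=10)
  J=9 → Machine 5 (load: 0+9=9)
  J=2 → Machine 5 (load: 9+2=11)
Machine loads: [25, 23, 17, 10, 11]
Makespan = max = 25 time units


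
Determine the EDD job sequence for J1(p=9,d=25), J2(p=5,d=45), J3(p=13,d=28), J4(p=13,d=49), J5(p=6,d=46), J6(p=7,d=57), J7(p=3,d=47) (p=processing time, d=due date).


EDD: sort by earliest due date
  J1: d=25, p=9
  J3: d=28, p=13
  J2: d=45, p=5
  J5: d=46, p=6
  J7: d=47, p=3
  J4: d=49, p=13
  J6: d=57, p=7
Order: J1 → J3 → J2 → J5 → J7 → J4 → J6


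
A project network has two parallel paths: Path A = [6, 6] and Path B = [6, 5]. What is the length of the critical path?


Path A: 6 + 6 = 12
Path B: 6 + 5 = 11
Critical path = longest = max(12, 11)
= 12 (Path A)


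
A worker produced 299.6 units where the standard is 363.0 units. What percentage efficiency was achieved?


Efficiency = (actual / standard) × 100
= (299.6 / 363.0) × 100
= 82.5%


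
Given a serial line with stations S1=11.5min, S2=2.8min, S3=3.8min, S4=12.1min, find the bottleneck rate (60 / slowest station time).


Bottleneck = longest station time
Station times: [11.5, 2.8, 3.8, 12.1]
Max = 12.1 min
Rate = 60 / 12.1
= 4.96 units/hour (bottleneck: 12.1min)


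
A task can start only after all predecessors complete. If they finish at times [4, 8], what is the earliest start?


ES = max of all predecessor completion times
Predecessors: [4, 8]
ES = max(4, 8)
= 8


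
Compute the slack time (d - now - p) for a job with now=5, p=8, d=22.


Slack = due - current_time - processing
= 22 - 5 - 8
= 9


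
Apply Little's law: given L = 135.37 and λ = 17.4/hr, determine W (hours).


Little's law: L = λW → W = L / λ
= 135.37 / 17.4
= 7.78 hours


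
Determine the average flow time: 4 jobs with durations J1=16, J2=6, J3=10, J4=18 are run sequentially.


Completion times:
  J1: completes at 16
  J2: completes at 22
  J3: completes at 32
  J4: completes at 50
Sum = 120
Average = 120/4
= 30.00


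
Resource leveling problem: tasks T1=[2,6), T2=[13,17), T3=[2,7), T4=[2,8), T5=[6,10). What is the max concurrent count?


Check each time point for overlaps:
  t=2: 3 tasks active (T1, T3, T4)
Max concurrent = 3


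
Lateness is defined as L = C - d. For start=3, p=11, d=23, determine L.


Completion = 3 + 11 = 14
Lateness = C - d = 14 - 23
= -9


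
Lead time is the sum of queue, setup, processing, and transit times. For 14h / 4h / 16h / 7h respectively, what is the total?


Lead time = queue + setup + processing + transit
= 14 + 4 + 16 + 7
= 41 hours


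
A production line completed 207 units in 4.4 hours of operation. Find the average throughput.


Throughput = units / time
= 207 / 4.4
= 47.0 units/hour


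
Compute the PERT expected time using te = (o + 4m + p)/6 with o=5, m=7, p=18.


te = (o + 4m + p) / 6
= (5 + 4×7 + 18) / 6
= (5 + 28 + 18) / 6
= 51 / 6
= 8.50


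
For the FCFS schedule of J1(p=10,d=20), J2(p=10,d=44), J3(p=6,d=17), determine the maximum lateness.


Lateness per job (L = C - d):
  J1: C=10, d=20, L=-10
  J2: C=20, d=44, L=-24
  J3: C=26, d=17, L=9
Lmax = max(-10, -24, 9)
= 9


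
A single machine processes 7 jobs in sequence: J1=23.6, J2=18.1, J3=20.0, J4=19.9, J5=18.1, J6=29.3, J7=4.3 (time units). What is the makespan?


Sequential makespan: sum all processing times
= 23.6 + 18.1 + 20.0 + 19.9 + 18.1 + 29.3 + 4.3
= 133.3 time units


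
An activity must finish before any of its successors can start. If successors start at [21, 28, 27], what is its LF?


LF = min of all successor start times
Successors start at: [21, 28, 27]
LF = min(21, 28, 27)
= 21


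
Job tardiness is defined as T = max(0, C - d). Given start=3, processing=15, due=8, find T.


Completion = start + processing = 3 + 15 = 18
Tardiness = max(0, C - d) = max(0, 18 - 8)
= max(0, 10)
= 10


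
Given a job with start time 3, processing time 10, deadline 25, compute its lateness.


Completion = 3 + 10 = 13
Lateness = C - d = 13 - 25
= -12


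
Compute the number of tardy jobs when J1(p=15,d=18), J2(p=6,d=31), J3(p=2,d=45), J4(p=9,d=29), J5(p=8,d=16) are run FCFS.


Completion vs due date:
  J1: C=15, d=18 → on time
  J2: C=21, d=31 → on time
  J3: C=23, d=45 → on time
  J4: C=32, d=29 → TARDY
  J5: C=40, d=16 → TARDY
Tardy jobs: J4, J5
Count = 2


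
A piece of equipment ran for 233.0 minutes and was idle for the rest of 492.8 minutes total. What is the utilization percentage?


Utilization = busy / total × 100
= 233.0 / 492.8 × 100
= 47.3%


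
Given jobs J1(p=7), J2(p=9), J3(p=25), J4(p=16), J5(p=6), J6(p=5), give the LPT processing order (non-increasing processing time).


LPT: sort by longest processing time first
  J3: p=25
  J4: p=16
  J2: p=9
  J1: p=7
  J5: p=6
  J6: p=5
Order: J3 → J4 → J2 → J1 → J5 → J6


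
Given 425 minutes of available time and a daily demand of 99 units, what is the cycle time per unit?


Cycle time = available time / demand
= 425 / 99
= 4.29 min/unit


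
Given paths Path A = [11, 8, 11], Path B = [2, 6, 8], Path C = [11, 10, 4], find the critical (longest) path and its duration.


Path A: 11 + 8 + 11 = 30
Path B: 2 + 6 + 8 = 16
Path C: 11 + 10 + 4 = 25
Critical path = longest = max(30, 16, 25)
= 30 (Path A)


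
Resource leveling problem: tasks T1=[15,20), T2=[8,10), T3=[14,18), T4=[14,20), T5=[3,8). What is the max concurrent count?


Check each time point for overlaps:
  t=15: 3 tasks active (T1, T3, T4)
Max concurrent = 3


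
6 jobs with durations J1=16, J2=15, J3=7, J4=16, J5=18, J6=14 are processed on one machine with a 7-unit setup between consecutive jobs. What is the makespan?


Makespan = Σ processing + (n-1) × setup
= (16 + 15 + 7 + 16 + 18 + 14) + (6-1)×7
= 86 + 35
= 121 time units


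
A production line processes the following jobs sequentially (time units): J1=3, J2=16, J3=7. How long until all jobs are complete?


Sequential makespan: sum all processing times
= 3 + 16 + 7
= 26 time units


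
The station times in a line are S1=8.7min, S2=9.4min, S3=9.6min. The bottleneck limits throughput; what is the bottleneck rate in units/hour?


Bottleneck = longest station time
Station times: [8.7, 9.4, 9.6]
Max = 9.6 min
Rate = 60 / 9.6
= 6.25 units/hour (bottleneck: 9.6min)


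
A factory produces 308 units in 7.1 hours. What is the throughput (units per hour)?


Throughput = units / time
= 308 / 7.1
= 43.4 units/hour


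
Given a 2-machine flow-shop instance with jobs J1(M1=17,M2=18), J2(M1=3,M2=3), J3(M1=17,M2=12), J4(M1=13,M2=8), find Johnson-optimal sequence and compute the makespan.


Johnson's rule:
Group 1 (M1≤M2, sort by M1): ['J2', 'J1']
Group 2 (M1>M2, sort desc M2): ['J3', 'J4']
Sequence: J2 → J1 → J3 → J4
Makespan calculation:
  J2: M1 done=3, M2 done=6
  J1: M1 done=20, M2 done=38
  J3: M1 done=37, M2 done=50
  J4: M1 done=50, M2 done=58
= Sequence: J2 → J1 → J3 → J4, Makespan: 58


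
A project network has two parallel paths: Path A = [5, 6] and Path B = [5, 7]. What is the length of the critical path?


Path A: 5 + 6 = 11
Path B: 5 + 7 = 12
Critical path = longest = max(11, 12)
= 12 (Path B)


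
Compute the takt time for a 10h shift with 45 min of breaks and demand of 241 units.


Available = 10×60 - 45 = 555 min
Takt time = 555 / 241
= 2.30 min/unit


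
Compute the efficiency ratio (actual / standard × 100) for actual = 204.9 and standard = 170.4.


Efficiency = (actual / standard) × 100
= (204.9 / 170.4) × 100
= 120.2%


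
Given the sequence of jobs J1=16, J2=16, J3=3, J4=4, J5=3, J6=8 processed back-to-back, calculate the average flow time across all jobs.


Completion times:
  J1: completes at 16
  J2: completes at 32
  J3: completes at 35
  J4: completes at 39
  J5: completes at 42
  J6: completes at 50
Sum = 214
Average = 214/6
= 35.67


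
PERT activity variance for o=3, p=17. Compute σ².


σ² = ((p - o) / 6)² = (p - o)² / 36
= (17 - 3)² / 36
= 14² / 36
= 196 / 36
= 5.4444


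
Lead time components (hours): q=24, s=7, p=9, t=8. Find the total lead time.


Lead time = queue + setup + processing + transit
= 24 + 7 + 9 + 8
= 48 hours


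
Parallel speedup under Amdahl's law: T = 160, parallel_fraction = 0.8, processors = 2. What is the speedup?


Amdahl's law: T_p = T × ((1-p) + p/N)
= 160 × ((1-0.8) + 0.8/2)
= 160 × (0.20 + 0.4000)
= 160 × 0.6000
= 96.00
Speedup = 160/96.00
= 1.67×


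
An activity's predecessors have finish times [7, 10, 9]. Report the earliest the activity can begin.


ES = max of all predecessor completion times
Predecessors: [7, 10, 9]
ES = max(7, 10, 9)
= 10


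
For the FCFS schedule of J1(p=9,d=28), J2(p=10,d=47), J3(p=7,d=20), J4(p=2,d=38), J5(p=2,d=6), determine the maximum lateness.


Lateness per job (L = C - d):
  J1: C=9, d=28, L=-19
  J2: C=19, d=47, L=-28
  J3: C=26, d=20, L=6
  J4: C=28, d=38, L=-10
  J5: C=30, d=6, L=24
Lmax = max(-19, -28, 6, -10, 24)
= 24


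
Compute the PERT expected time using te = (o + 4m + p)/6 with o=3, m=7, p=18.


te = (o + 4m + p) / 6
= (3 + 4×7 + 18) / 6
= (3 + 28 + 18) / 6
= 49 / 6
= 8.17


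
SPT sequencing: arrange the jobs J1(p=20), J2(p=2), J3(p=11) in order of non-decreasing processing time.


SPT: sort by shortest processing time
  J2: p=2
  J3: p=11
  J1: p=20
Order: J2 → J3 → J1


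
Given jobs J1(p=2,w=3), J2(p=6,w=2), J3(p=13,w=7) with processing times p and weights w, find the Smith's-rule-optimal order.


WSPT (Smith's rule): sort by p/w ascending
  J1: p/w = 2/3 = 0.667
  J3: p/w = 13/7 = 1.857
  J2: p/w = 6/2 = 3.000
Order: J1 → J3 → J2


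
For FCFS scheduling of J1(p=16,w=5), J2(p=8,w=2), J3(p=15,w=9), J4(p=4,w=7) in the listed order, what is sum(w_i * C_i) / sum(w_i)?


Completion times:
  J1: C=16, w×C=5×16=80
  J2: C=24, w×C=2×24=48
  J3: C=39, w×C=9×39=351
  J4: C=43, w×C=7×43=301
Sum w×C = 780
Sum w = 23
Weighted avg = 780/23
= 33.91


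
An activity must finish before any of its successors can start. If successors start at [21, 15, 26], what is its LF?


LF = min of all successor start times
Successors start at: [21, 15, 26]
LF = min(21, 15, 26)
= 15


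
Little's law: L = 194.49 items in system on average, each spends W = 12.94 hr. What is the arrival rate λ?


Little's law: L = λW → λ = L / W
= 194.49 / 12.94
= 15.03 per hour


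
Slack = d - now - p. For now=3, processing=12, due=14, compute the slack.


Slack = due - current_time - processing
= 14 - 3 - 12
= -1


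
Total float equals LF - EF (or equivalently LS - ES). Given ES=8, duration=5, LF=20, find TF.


EF = ES + duration = 8 + 5 = 13
LS = LF - duration = 20 - 5 = 15
Total Float = LF - EF = 20 - 13
(or LS - ES = 15 - 8)
= 7


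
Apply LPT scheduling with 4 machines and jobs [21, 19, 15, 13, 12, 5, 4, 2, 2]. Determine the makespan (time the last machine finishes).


Jobs (LPT sorted): [21, 19, 15, 13, 12, 5, 4, 2, 2]
Machines: 4
  J=21 → Machine 1 (load: 0+21=21)
  J=19 → Machine 2 (load: 0+19=19)
  J=15 → Machine 3 (load: 0+15=15)
  J=13 → Machine 4 (load: 0+13=13)
  J=12 → Machine 4 (load: 13+12=25)
  J=5 → Machine 3 (load: 15+5=20)
  J=4 → Machine 2 (load: 19+4=23)
  J=2 → Machine 3 (load: 20+2=22)
  J=2 → Machine 1 (load: 21+2=23)
Machine loads: [23, 23, 22, 25]
Makespan = max = 25 time units


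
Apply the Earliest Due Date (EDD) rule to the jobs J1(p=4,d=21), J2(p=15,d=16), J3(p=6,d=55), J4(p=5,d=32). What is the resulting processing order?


EDD: sort by earliest due date
  J2: d=16, p=15
  J1: d=21, p=4
  J4: d=32, p=5
  J3: d=55, p=6
Order: J2 → J1 → J4 → J3


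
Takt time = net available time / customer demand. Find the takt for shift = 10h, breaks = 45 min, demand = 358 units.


Available = 10×60 - 45 = 555 min
Takt time = 555 / 358
= 1.55 min/unit


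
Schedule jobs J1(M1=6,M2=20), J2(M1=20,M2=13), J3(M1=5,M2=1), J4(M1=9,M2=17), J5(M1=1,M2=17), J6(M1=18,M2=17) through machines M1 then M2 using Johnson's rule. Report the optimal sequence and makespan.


Johnson's rule:
Group 1 (M1≤M2, sort by M1): ['J5', 'J1', 'J4']
Group 2 (M1>M2, sort desc M2): ['J6', 'J2', 'J3']
Sequence: J5 → J1 → J4 → J6 → J2 → J3
Makespan calculation:
  J5: M1 done=1, M2 done=18
  J1: M1 done=7, M2 done=38
  J4: M1 done=16, M2 done=55
  J6: M1 done=34, M2 done=72
  J2: M1 done=54, M2 done=85
  J3: M1 done=59, M2 done=86
= Sequence: J5 → J1 → J4 → J6 → J2 → J3, Makespan: 86


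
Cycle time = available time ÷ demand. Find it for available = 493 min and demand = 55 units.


Cycle time = available time / demand
= 493 / 55
= 8.96 min/unit


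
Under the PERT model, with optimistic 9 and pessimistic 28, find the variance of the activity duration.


σ² = ((p - o) / 6)² = (p - o)² / 36
= (28 - 9)² / 36
= 19² / 36
= 361 / 36
= 10.0278


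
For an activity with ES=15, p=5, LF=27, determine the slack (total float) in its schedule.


EF = ES + duration = 15 + 5 = 20
LS = LF - duration = 27 - 5 = 22
Total Float = LF - EF = 27 - 20
(or LS - ES = 22 - 15)
= 7


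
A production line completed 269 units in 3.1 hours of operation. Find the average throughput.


Throughput = units / time
= 269 / 3.1
= 86.8 units/hour


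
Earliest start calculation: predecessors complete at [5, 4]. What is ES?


ES = max of all predecessor completion times
Predecessors: [5, 4]
ES = max(5, 4)
= 5


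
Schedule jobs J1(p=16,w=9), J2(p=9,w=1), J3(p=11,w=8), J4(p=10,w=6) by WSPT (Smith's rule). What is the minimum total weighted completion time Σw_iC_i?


WSPT order (by p/w): J3 → J4 → J1 → J2
  J3: C=11, w·C=8×11=88
  J4: C=21, w·C=6×21=126
  J1: C=37, w·C=9×37=333
  J2: C=46, w·C=1×46=46
Σ w·C = 593
= 593


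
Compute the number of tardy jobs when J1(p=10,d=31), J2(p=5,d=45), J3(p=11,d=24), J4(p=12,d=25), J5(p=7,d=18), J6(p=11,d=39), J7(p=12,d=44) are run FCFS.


Completion vs due date:
  J1: C=10, d=31 → on time
  J2: C=15, d=45 → on time
  J3: C=26, d=24 → TARDY
  J4: C=38, d=25 → TARDY
  J5: C=45, d=18 → TARDY
  J6: C=56, d=39 → TARDY
  J7: C=68, d=44 → TARDY
Tardy jobs: J3, J4, J5, J6, J7
Count = 5


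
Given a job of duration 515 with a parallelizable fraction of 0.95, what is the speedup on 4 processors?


Amdahl's law: T_p = T × ((1-p) + p/N)
= 515 × ((1-0.95) + 0.95/4)
= 515 × (0.05 + 0.2375)
= 515 × 0.2875
= 148.06
Speedup = 515/148.06
= 3.48×


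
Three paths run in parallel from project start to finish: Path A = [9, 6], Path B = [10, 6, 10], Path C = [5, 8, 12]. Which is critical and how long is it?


Path A: 9 + 6 = 15
Path B: 10 + 6 + 10 = 26
Path C: 5 + 8 + 12 = 25
Critical path = longest = max(15, 26, 25)
= 26 (Path B)


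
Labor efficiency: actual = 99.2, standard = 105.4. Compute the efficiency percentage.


Efficiency = (actual / standard) × 100
= (99.2 / 105.4) × 100
= 94.1%


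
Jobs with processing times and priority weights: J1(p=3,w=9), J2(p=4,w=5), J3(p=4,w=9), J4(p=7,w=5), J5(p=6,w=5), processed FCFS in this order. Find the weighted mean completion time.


Completion times:
  J1: C=3, w×C=9×3=27
  J2: C=7, w×C=5×7=35
  J3: C=11, w×C=9×11=99
  J4: C=18, w×C=5×18=90
  J5: C=24, w×C=5×24=120
Sum w×C = 371
Sum w = 33
Weighted avg = 371/33
= 11.24


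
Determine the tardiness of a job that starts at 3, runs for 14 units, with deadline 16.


Completion = start + processing = 3 + 14 = 17
Tardiness = max(0, C - d) = max(0, 17 - 16)
= max(0, 1)
= 1


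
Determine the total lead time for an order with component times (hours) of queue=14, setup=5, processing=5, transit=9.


Lead time = queue + setup + processing + transit
= 14 + 5 + 5 + 9
= 33 hours


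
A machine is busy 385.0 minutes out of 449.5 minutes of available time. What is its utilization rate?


Utilization = busy / total × 100
= 385.0 / 449.5 × 100
= 85.7%


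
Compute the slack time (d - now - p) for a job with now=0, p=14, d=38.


Slack = due - current_time - processing
= 38 - 0 - 14
= 24


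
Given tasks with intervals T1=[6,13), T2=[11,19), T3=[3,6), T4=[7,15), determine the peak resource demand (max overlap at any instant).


Check each time point for overlaps:
  t=11: 3 tasks active (T1, T2, T4)
Max concurrent = 3


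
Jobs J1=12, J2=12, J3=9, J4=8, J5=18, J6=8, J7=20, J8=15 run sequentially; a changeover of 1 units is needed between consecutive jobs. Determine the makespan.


Makespan = Σ processing + (n-1) × setup
= (12 + 12 + 9 + 8 + 18 + 8 + 20 + 15) + (8-1)×1
= 102 + 7
= 109 time units


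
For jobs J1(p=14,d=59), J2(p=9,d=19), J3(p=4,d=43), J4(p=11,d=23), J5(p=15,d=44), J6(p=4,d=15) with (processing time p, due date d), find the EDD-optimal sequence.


EDD: sort by earliest due date
  J6: d=15, p=4
  J2: d=19, p=9
  J4: d=23, p=11
  J3: d=43, p=4
  J5: d=44, p=15
  J1: d=59, p=14
Order: J6 → J2 → J4 → J3 → J5 → J1


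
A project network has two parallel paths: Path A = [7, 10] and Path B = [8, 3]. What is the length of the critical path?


Path A: 7 + 10 = 17
Path B: 8 + 3 = 11
Critical path = longest = max(17, 11)
= 17 (Path A)


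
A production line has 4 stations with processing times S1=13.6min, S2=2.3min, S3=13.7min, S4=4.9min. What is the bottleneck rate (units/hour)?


Bottleneck = longest station time
Station times: [13.6, 2.3, 13.7, 4.9]
Max = 13.7 min
Rate = 60 / 13.7
= 4.38 units/hour (bottleneck: 13.7min)


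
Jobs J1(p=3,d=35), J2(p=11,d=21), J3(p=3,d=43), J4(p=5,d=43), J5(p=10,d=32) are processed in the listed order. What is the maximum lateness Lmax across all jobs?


Lateness per job (L = C - d):
  J1: C=3, d=35, L=-32
  J2: C=14, d=21, L=-7
  J3: C=17, d=43, L=-26
  J4: C=22, d=43, L=-21
  J5: C=32, d=32, L=0
Lmax = max(-32, -7, -26, -21, 0)
= 0


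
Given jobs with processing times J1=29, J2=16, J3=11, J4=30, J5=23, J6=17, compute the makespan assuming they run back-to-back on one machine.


Sequential makespan: sum all processing times
= 29 + 16 + 11 + 30 + 23 + 17
= 126 time units


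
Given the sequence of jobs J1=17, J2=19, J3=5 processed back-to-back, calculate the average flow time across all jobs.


Completion times:
  J1: completes at 17
  J2: completes at 36
  J3: completes at 41
Sum = 94
Average = 94/3
= 31.33


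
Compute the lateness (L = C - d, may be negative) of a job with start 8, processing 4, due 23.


Completion = 8 + 4 = 12
Lateness = C - d = 12 - 23
= -11


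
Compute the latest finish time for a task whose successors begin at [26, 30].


LF = min of all successor start times
Successors start at: [26, 30]
LF = min(26, 30)
= 26


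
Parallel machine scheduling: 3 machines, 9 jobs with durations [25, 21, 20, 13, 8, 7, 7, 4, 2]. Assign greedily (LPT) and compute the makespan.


Jobs (LPT sorted): [25, 21, 20, 13, 8, 7, 7, 4, 2]
Machines: 3
  J=25 → Machine 1 (load: 0+25=25)
  J=21 → Machine 2 (load: 0+21=21)
  J=20 → Machine 3 (load: 0+20=20)
  J=13 → Machine 3 (load: 20+13=33)
  J=8 → Machine 2 (load: 21+8=29)
  J=7 → Machine 1 (load: 25+7=32)
  J=7 → Machine 2 (load: 29+7=36)
  J=4 → Machine 1 (load: 32+4=36)
  J=2 → Machine 3 (load: 33+2=35)
Machine loads: [36, 36, 35]
Makespan = max = 36 time units


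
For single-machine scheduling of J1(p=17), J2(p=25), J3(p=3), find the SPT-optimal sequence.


SPT: sort by shortest processing time
  J3: p=3
  J1: p=17
  J2: p=25
Order: J3 → J1 → J2


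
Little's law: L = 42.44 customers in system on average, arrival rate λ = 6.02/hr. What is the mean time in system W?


Little's law: L = λW → W = L / λ
= 42.44 / 6.02
= 7.05 hours


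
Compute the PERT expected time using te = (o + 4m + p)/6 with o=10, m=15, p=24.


te = (o + 4m + p) / 6
= (10 + 4×15 + 24) / 6
= (10 + 60 + 24) / 6
= 94 / 6
= 15.67


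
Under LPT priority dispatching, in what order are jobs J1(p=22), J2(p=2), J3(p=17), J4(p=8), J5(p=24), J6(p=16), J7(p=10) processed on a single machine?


LPT: sort by longest processing time first
  J5: p=24
  J1: p=22
  J3: p=17
  J6: p=16
  J7: p=10
  J4: p=8
  J2: p=2
Order: J5 → J1 → J3 → J6 → J7 → J4 → J2


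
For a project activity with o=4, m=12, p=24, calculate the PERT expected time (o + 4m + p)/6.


te = (o + 4m + p) / 6
= (4 + 4×12 + 24) / 6
= (4 + 48 + 24) / 6
= 76 / 6
= 12.67


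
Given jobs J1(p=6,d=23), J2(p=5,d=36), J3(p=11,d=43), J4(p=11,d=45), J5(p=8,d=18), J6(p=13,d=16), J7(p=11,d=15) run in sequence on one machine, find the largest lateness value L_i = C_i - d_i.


Lateness per job (L = C - d):
  J1: C=6, d=23, L=-17
  J2: C=11, d=36, L=-25
  J3: C=22, d=43, L=-21
  J4: C=33, d=45, L=-12
  J5: C=41, d=18, L=23
  J6: C=54, d=16, L=38
  J7: C=65, d=15, L=50
Lmax = max(-17, -25, -21, -12, 23, 38, 50)
= 50


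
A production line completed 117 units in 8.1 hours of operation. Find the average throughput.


Throughput = units / time
= 117 / 8.1
= 14.4 units/hour


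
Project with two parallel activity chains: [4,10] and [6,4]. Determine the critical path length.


Path A: 4 + 10 = 14
Path B: 6 + 4 = 10
Critical path = longest = max(14, 10)
= 14 (Path A)


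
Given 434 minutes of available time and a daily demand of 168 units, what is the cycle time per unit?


Cycle time = available time / demand
= 434 / 168
= 2.58 min/unit


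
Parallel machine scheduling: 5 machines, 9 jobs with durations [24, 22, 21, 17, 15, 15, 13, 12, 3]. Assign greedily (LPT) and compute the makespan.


Jobs (LPT sorted): [24, 22, 21, 17, 15, 15, 13, 12, 3]
Machines: 5
  J=24 → Machine 1 (load: 0+24=24)
  J=22 → Machine 2 (load: 0+22=22)
  J=21 → Machine 3 (load: 0+21=21)
  J=17 → Machine 4 (load: 0+17=17)
  J=15 → Machine 5 (load: 0+15=15)
  J=15 → Machine 5 (load: 15+15=30)
  J=13 → Machine 4 (load: 17+13=30)
  J=12 → Machine 3 (load: 21+12=33)
  J=3 → Machine 2 (load: 22+3=25)
Machine loads: [24, 25, 33, 30, 30]
Makespan = max = 33 time units


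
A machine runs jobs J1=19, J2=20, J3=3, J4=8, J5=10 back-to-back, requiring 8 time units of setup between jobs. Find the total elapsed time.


Makespan = Σ processing + (n-1) × setup
= (19 + 20 + 3 + 8 + 10) + (5-1)×8
= 60 + 32
= 92 time units


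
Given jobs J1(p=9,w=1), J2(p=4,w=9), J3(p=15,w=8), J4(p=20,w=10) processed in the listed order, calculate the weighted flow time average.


Completion times:
  J1: C=9, w×C=1×9=9
  J2: C=13, w×C=9×13=117
  J3: C=28, w×C=8×28=224
  J4: C=48, w×C=10×48=480
Sum w×C = 830
Sum w = 28
Weighted avg = 830/28
= 29.64


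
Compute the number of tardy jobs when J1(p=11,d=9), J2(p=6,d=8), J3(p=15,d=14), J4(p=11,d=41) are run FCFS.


Completion vs due date:
  J1: C=11, d=9 → TARDY
  J2: C=17, d=8 → TARDY
  J3: C=32, d=14 → TARDY
  J4: C=43, d=41 → TARDY
Tardy jobs: J1, J2, J3, J4
Count = 4


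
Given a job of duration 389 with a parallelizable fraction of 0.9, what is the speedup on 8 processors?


Amdahl's law: T_p = T × ((1-p) + p/N)
= 389 × ((1-0.9) + 0.9/8)
= 389 × (0.10 + 0.1125)
= 389 × 0.2125
= 82.66
Speedup = 389/82.66
= 4.71×


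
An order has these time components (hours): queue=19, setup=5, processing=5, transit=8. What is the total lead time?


Lead time = queue + setup + processing + transit
= 19 + 5 + 5 + 8
= 37 hours


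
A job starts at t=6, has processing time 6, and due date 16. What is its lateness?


Completion = 6 + 6 = 12
Lateness = C - d = 12 - 16
= -4


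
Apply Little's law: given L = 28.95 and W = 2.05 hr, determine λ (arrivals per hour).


Little's law: L = λW → λ = L / W
= 28.95 / 2.05
= 14.12 per hour


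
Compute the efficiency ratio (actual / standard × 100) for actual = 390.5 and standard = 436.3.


Efficiency = (actual / standard) × 100
= (390.5 / 436.3) × 100
= 89.5%


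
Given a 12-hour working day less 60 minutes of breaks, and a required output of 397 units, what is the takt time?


Available = 12×60 - 60 = 660 min
Takt time = 660 / 397
= 1.66 min/unit


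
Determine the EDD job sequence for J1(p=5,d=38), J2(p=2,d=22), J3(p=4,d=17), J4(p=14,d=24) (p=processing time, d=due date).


EDD: sort by earliest due date
  J3: d=17, p=4
  J2: d=22, p=2
  J4: d=24, p=14
  J1: d=38, p=5
Order: J3 → J2 → J4 → J1


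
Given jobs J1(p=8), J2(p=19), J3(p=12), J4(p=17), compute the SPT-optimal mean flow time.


SPT order: J1 → J3 → J4 → J2
Completion times:
  J1: C=8
  J3: C=20
  J4: C=37
  J2: C=56
Sum = 121, n = 4
Mean flow = 121/4
= 30.25


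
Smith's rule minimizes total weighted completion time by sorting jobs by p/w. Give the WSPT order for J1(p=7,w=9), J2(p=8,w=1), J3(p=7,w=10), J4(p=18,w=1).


WSPT (Smith's rule): sort by p/w ascending
  J3: p/w = 7/10 = 0.700
  J1: p/w = 7/9 = 0.778
  J2: p/w = 8/1 = 8.000
  J4: p/w = 18/1 = 18.000
Order: J3 → J1 → J2 → J4


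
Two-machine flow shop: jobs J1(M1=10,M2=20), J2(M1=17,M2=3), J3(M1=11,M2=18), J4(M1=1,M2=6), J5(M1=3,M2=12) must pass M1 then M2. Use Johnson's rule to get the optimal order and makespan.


Johnson's rule:
Group 1 (M1≤M2, sort by M1): ['J4', 'J5', 'J1', 'J3']
Group 2 (M1>M2, sort desc M2): ['J2']
Sequence: J4 → J5 → J1 → J3 → J2
Makespan calculation:
  J4: M1 done=1, M2 done=7
  J5: M1 done=4, M2 done=19
  J1: M1 done=14, M2 done=39
  J3: M1 done=25, M2 done=57
  J2: M1 done=42, M2 done=60
= Sequence: J4 → J5 → J1 → J3 → J2, Makespan: 60


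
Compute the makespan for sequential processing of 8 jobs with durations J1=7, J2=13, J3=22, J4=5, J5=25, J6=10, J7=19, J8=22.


Sequential makespan: sum all processing times
= 7 + 13 + 22 + 5 + 25 + 10 + 19 + 22
= 123 time units


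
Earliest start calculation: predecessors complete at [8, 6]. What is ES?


ES = max of all predecessor completion times
Predecessors: [8, 6]
ES = max(8, 6)
= 8


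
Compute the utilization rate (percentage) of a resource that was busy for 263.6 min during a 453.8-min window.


Utilization = busy / total × 100
= 263.6 / 453.8 × 100
= 58.1%


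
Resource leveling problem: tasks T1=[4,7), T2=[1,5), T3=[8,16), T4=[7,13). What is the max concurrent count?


Check each time point for overlaps:
  t=4: 2 tasks active (T1, T2)
Max concurrent = 2


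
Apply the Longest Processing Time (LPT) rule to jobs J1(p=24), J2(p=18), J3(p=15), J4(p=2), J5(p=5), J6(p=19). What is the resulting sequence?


LPT: sort by longest processing time first
  J1: p=24
  J6: p=19
  J2: p=18
  J3: p=15
  J5: p=5
  J4: p=2
Order: J1 → J6 → J2 → J3 → J5 → J4


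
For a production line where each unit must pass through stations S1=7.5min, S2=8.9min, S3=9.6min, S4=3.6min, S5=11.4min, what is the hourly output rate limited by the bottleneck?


Bottleneck = longest station time
Station times: [7.5, 8.9, 9.6, 3.6, 11.4]
Max = 11.4 min
Rate = 60 / 11.4
= 5.26 units/hour (bottleneck: 11.4min)


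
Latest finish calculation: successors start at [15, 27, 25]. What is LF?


LF = min of all successor start times
Successors start at: [15, 27, 25]
LF = min(15, 27, 25)
= 15


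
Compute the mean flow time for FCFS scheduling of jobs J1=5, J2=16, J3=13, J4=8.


Completion times:
  J1: completes at 5
  J2: completes at 21
  J3: completes at 34
  J4: completes at 42
Sum = 102
Average = 102/4
= 25.50


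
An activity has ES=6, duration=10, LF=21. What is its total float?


EF = ES + duration = 6 + 10 = 16
LS = LF - duration = 21 - 10 = 11
Total Float = LF - EF = 21 - 16
(or LS - ES = 11 - 6)
= 5


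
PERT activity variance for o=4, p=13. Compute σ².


σ² = ((p - o) / 6)² = (p - o)² / 36
= (13 - 4)² / 36
= 9² / 36
= 81 / 36
= 2.2500


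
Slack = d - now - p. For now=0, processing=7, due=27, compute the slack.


Slack = due - current_time - processing
= 27 - 0 - 7
= 20


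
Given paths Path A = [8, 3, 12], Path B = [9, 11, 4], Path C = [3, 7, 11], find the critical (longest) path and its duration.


Path A: 8 + 3 + 12 = 23
Path B: 9 + 11 + 4 = 24
Path C: 3 + 7 + 11 = 21
Critical path = longest = max(23, 24, 21)
= 24 (Path B)


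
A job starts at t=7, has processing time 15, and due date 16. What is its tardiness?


Completion = start + processing = 7 + 15 = 22
Tardiness = max(0, C - d) = max(0, 22 - 16)
= max(0, 6)
= 6


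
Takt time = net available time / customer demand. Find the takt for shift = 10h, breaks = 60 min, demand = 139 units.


Available = 10×60 - 60 = 540 min
Takt time = 540 / 139
= 3.88 min/unit


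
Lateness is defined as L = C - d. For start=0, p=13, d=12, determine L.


Completion = 0 + 13 = 13
Lateness = C - d = 13 - 12
= 1


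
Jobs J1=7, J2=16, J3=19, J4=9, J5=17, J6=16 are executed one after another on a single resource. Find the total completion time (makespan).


Sequential makespan: sum all processing times
= 7 + 16 + 19 + 9 + 17 + 16
= 84 time units


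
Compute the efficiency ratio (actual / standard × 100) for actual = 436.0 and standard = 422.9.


Efficiency = (actual / standard) × 100
= (436.0 / 422.9) × 100
= 103.1%


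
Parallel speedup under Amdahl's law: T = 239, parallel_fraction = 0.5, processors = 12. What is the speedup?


Amdahl's law: T_p = T × ((1-p) + p/N)
= 239 × ((1-0.5) + 0.5/12)
= 239 × (0.50 + 0.0417)
= 239 × 0.5417
= 129.46
Speedup = 239/129.46
= 1.85×


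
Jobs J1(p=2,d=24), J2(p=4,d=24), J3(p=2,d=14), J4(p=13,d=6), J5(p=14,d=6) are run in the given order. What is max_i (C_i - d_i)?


Lateness per job (L = C - d):
  J1: C=2, d=24, L=-22
  J2: C=6, d=24, L=-18
  J3: C=8, d=14, L=-6
  J4: C=21, d=6, L=15
  J5: C=35, d=6, L=29
Lmax = max(-22, -18, -6, 15, 29)
= 29


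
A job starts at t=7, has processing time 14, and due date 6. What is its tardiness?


Completion = start + processing = 7 + 14 = 21
Tardiness = max(0, C - d) = max(0, 21 - 6)
= max(0, 15)
= 15


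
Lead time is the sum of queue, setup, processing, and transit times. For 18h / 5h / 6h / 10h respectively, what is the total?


Lead time = queue + setup + processing + transit
= 18 + 5 + 6 + 10
= 39 hours


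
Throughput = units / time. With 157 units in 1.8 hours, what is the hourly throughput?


Throughput = units / time
= 157 / 1.8
= 87.2 units/hour


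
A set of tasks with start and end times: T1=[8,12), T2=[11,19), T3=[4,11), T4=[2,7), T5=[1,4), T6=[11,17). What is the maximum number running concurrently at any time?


Check each time point for overlaps:
  t=11: 3 tasks active (T1, T2, T6)
Max concurrent = 3


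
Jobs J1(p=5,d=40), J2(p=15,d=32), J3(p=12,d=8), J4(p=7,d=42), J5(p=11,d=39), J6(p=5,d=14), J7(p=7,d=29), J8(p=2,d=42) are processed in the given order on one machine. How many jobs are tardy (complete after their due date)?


Completion vs due date:
  J1: C=5, d=40 → on time
  J2: C=20, d=32 → on time
  J3: C=32, d=8 → TARDY
  J4: C=39, d=42 → on time
  J5: C=50, d=39 → TARDY
  J6: C=55, d=14 → TARDY
  J7: C=62, d=29 → TARDY
  J8: C=64, d=42 → TARDY
Tardy jobs: J3, J5, J6, J7, J8
Count = 5


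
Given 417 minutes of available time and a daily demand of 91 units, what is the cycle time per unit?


Cycle time = available time / demand
= 417 / 91
= 4.58 min/unit


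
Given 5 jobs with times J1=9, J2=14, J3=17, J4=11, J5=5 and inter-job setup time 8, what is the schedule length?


Makespan = Σ processing + (n-1) × setup
= (9 + 14 + 17 + 11 + 5) + (5-1)×8
= 56 + 32
= 88 time units


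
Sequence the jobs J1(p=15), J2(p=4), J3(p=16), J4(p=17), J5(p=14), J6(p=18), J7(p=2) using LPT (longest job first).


LPT: sort by longest processing time first
  J6: p=18
  J4: p=17
  J3: p=16
  J1: p=15
  J5: p=14
  J2: p=4
  J7: p=2
Order: J6 → J4 → J3 → J1 → J5 → J2 → J7


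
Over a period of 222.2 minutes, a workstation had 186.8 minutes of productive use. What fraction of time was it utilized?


Utilization = busy / total × 100
= 186.8 / 222.2 × 100
= 84.1%


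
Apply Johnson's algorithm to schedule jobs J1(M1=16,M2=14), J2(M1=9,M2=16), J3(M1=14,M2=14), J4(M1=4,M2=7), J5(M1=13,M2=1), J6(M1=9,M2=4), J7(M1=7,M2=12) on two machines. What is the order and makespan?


Johnson's rule:
Group 1 (M1≤M2, sort by M1): ['J4', 'J7', 'J2', 'J3']
Group 2 (M1>M2, sort desc M2): ['J1', 'J6', 'J5']
Sequence: J4 → J7 → J2 → J3 → J1 → J6 → J5
Makespan calculation:
  J4: M1 done=4, M2 done=11
  J7: M1 done=11, M2 done=23
  J2: M1 done=20, M2 done=39
  J3: M1 done=34, M2 done=53
  J1: M1 done=50, M2 done=67
  J6: M1 done=59, M2 done=71
  J5: M1 done=72, M2 done=73
= Sequence: J4 → J7 → J2 → J3 → J1 → J6 → J5, Makespan: 73


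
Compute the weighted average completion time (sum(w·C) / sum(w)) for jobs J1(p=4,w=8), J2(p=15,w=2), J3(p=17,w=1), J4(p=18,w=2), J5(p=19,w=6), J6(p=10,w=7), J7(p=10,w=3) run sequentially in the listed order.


Completion times:
  J1: C=4, w×C=8×4=32
  J2: C=19, w×C=2×19=38
  J3: C=36, w×C=1×36=36
  J4: C=54, w×C=2×54=108
  J5: C=73, w×C=6×73=438
  J6: C=83, w×C=7×83=581
  J7: C=93, w×C=3×93=279
Sum w×C = 1512
Sum w = 29
Weighted avg = 1512/29
= 52.14


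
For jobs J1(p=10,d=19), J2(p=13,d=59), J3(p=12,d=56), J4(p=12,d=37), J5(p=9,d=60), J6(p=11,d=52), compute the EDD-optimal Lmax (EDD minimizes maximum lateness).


EDD order: J1 → J4 → J6 → J3 → J2 → J5
Completion and lateness:
  J1: C=10, d=19, L=10-19=-9
  J4: C=22, d=37, L=22-37=-15
  J6: C=33, d=52, L=33-52=-19
  J3: C=45, d=56, L=45-56=-11
  J2: C=58, d=59, L=58-59=-1
  J5: C=67, d=60, L=67-60=7
Lmax = max(-9, -15, -19, -11, -1, 7)
= 7


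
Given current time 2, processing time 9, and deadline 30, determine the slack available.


Slack = due - current_time - processing
= 30 - 2 - 9
= 19


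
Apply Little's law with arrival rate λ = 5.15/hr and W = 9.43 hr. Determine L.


Little's law: L = λ × W
= 5.15 × 9.43
= 48.56


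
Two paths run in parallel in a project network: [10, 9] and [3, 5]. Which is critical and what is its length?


Path A: 10 + 9 = 19
Path B: 3 + 5 = 8
Critical path = longest = max(19, 8)
= 19 (Path A)


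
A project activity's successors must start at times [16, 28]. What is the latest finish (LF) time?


LF = min of all successor start times
Successors start at: [16, 28]
LF = min(16, 28)
= 16


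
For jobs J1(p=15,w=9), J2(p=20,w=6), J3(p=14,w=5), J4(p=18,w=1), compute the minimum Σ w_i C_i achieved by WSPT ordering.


WSPT order (by p/w): J1 → J3 → J2 → J4
  J1: C=15, w·C=9×15=135
  J3: C=29, w·C=5×29=145
  J2: C=49, w·C=6×49=294
  J4: C=67, w·C=1×67=67
Σ w·C = 641
= 641


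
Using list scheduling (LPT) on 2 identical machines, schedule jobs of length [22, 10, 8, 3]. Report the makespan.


Jobs (LPT sorted): [22, 10, 8, 3]
Machines: 2
  J=22 → Machine 1 (load: 0+22=22)
  J=10 → Machine 2 (load: 0+10=10)
  J=8 → Machine 2 (load: 10+8=18)
  J=3 → Machine 2 (load: 18+3=21)
Machine loads: [22, 21]
Makespan = max = 22 time units


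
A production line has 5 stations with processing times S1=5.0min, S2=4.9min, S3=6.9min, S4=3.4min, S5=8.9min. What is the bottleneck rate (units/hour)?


Bottleneck = longest station time
Station times: [5.0, 4.9, 6.9, 3.4, 8.9]
Max = 8.9 min
Rate = 60 / 8.9
= 6.74 units/hour (bottleneck: 8.9min)


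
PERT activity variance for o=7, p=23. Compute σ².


σ² = ((p - o) / 6)² = (p - o)² / 36
= (23 - 7)² / 36
= 16² / 36
= 256 / 36
= 7.1111


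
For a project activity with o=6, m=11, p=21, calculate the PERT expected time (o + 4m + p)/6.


te = (o + 4m + p) / 6
= (6 + 4×11 + 21) / 6
= (6 + 44 + 21) / 6
= 71 / 6
= 11.83


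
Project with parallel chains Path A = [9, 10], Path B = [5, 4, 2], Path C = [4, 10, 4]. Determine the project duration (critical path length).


Path A: 9 + 10 = 19
Path B: 5 + 4 + 2 = 11
Path C: 4 + 10 + 4 = 18
Critical path = longest = max(19, 11, 18)
= 19 (Path A)


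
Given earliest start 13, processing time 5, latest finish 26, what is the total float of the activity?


EF = ES + duration = 13 + 5 = 18
LS = LF - duration = 26 - 5 = 21
Total Float = LF - EF = 26 - 18
(or LS - ES = 21 - 13)
= 8


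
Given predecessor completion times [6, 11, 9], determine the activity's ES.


ES = max of all predecessor completion times
Predecessors: [6, 11, 9]
ES = max(6, 11, 9)
= 11


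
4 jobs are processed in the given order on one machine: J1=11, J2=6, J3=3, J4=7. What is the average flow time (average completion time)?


Completion times:
  J1: completes at 11
  J2: completes at 17
  J3: completes at 20
  J4: completes at 27
Sum = 75
Average = 75/4
= 18.75


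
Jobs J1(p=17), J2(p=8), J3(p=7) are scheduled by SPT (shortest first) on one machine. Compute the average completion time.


SPT order: J3 → J2 → J1
Completion times:
  J3: C=7
  J2: C=15
  J1: C=32
Sum = 54, n = 3
Mean flow = 54/3
= 18.00


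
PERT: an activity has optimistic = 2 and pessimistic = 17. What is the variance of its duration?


σ² = ((p - o) / 6)² = (p - o)² / 36
= (17 - 2)² / 36
= 15² / 36
= 225 / 36
= 6.2500


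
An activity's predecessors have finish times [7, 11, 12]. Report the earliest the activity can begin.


ES = max of all predecessor completion times
Predecessors: [7, 11, 12]
ES = max(7, 11, 12)
= 12


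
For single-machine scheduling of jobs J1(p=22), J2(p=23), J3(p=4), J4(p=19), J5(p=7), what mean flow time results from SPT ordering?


SPT order: J3 → J5 → J4 → J1 → J2
Completion times:
  J3: C=4
  J5: C=11
  J4: C=30
  J1: C=52
  J2: C=75
Sum = 172, n = 5
Mean flow = 172/5
= 34.40


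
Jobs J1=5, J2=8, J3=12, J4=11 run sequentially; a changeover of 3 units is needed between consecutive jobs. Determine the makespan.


Makespan = Σ processing + (n-1) × setup
= (5 + 8 + 12 + 11) + (4-1)×3
= 36 + 9
= 45 time units


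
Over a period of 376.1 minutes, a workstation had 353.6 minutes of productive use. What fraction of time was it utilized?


Utilization = busy / total × 100
= 353.6 / 376.1 × 100
= 94.0%
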